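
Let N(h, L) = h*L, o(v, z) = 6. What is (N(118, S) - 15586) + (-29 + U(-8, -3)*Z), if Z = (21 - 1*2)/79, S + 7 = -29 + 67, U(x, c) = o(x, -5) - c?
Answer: -944432/79 ≈ -11955.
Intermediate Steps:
U(x, c) = 6 - c
S = 31 (S = -7 + (-29 + 67) = -7 + 38 = 31)
Z = 19/79 (Z = (21 - 2)*(1/79) = 19*(1/79) = 19/79 ≈ 0.24051)
N(h, L) = L*h
(N(118, S) - 15586) + (-29 + U(-8, -3)*Z) = (31*118 - 15586) + (-29 + (6 - 1*(-3))*(19/79)) = (3658 - 15586) + (-29 + (6 + 3)*(19/79)) = -11928 + (-29 + 9*(19/79)) = -11928 + (-29 + 171/79) = -11928 - 2120/79 = -944432/79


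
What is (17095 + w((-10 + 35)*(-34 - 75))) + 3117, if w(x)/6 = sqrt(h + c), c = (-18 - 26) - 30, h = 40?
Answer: 20212 + 6*I*sqrt(34) ≈ 20212.0 + 34.986*I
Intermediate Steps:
c = -74 (c = -44 - 30 = -74)
w(x) = 6*I*sqrt(34) (w(x) = 6*sqrt(40 - 74) = 6*sqrt(-34) = 6*(I*sqrt(34)) = 6*I*sqrt(34))
(17095 + w((-10 + 35)*(-34 - 75))) + 3117 = (17095 + 6*I*sqrt(34)) + 3117 = 20212 + 6*I*sqrt(34)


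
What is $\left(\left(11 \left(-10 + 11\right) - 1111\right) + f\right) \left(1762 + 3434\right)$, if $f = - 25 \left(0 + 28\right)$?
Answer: $-9352800$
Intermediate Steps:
$f = -700$ ($f = \left(-25\right) 28 = -700$)
$\left(\left(11 \left(-10 + 11\right) - 1111\right) + f\right) \left(1762 + 3434\right) = \left(\left(11 \left(-10 + 11\right) - 1111\right) - 700\right) \left(1762 + 3434\right) = \left(\left(11 \cdot 1 - 1111\right) - 700\right) 5196 = \left(\left(11 - 1111\right) - 700\right) 5196 = \left(-1100 - 700\right) 5196 = \left(-1800\right) 5196 = -9352800$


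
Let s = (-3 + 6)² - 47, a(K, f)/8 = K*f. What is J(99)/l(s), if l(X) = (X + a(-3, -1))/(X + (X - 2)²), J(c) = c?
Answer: -77319/7 ≈ -11046.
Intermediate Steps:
a(K, f) = 8*K*f (a(K, f) = 8*(K*f) = 8*K*f)
s = -38 (s = 3² - 47 = 9 - 47 = -38)
l(X) = (24 + X)/(X + (-2 + X)²) (l(X) = (X + 8*(-3)*(-1))/(X + (X - 2)²) = (X + 24)/(X + (-2 + X)²) = (24 + X)/(X + (-2 + X)²))
J(99)/l(s) = 99/(((24 - 38)/(-38 + (-2 - 38)²))) = 99/((-14/(-38 + (-40)²))) = 99/((-14/(-38 + 1600))) = 99/((-14/1562)) = 99/(((1/1562)*(-14))) = 99/(-7/781) = 99*(-781/7) = -77319/7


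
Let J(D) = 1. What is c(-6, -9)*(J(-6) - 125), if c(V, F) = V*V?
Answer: -4464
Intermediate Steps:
c(V, F) = V²
c(-6, -9)*(J(-6) - 125) = (-6)²*(1 - 125) = 36*(-124) = -4464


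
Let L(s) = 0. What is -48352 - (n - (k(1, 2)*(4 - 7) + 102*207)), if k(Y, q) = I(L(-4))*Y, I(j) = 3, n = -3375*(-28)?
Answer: -121747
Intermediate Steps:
n = 94500
k(Y, q) = 3*Y
-48352 - (n - (k(1, 2)*(4 - 7) + 102*207)) = -48352 - (94500 - ((3*1)*(4 - 7) + 102*207)) = -48352 - (94500 - (3*(-3) + 21114)) = -48352 - (94500 - (-9 + 21114)) = -48352 - (94500 - 1*21105) = -48352 - (94500 - 21105) = -48352 - 1*73395 = -48352 - 73395 = -121747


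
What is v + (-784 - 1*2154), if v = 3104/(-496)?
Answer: -91272/31 ≈ -2944.3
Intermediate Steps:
v = -194/31 (v = 3104*(-1/496) = -194/31 ≈ -6.2581)
v + (-784 - 1*2154) = -194/31 + (-784 - 1*2154) = -194/31 + (-784 - 2154) = -194/31 - 2938 = -91272/31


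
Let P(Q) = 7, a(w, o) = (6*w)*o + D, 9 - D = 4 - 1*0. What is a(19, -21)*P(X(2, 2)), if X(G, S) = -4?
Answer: -16723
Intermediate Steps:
D = 5 (D = 9 - (4 - 1*0) = 9 - (4 + 0) = 9 - 1*4 = 9 - 4 = 5)
a(w, o) = 5 + 6*o*w (a(w, o) = (6*w)*o + 5 = 6*o*w + 5 = 5 + 6*o*w)
a(19, -21)*P(X(2, 2)) = (5 + 6*(-21)*19)*7 = (5 - 2394)*7 = -2389*7 = -16723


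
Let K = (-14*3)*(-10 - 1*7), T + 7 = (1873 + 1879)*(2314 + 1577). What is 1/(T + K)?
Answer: 1/14599739 ≈ 6.8494e-8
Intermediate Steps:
T = 14599025 (T = -7 + (1873 + 1879)*(2314 + 1577) = -7 + 3752*3891 = -7 + 14599032 = 14599025)
K = 714 (K = -42*(-10 - 7) = -42*(-17) = 714)
1/(T + K) = 1/(14599025 + 714) = 1/14599739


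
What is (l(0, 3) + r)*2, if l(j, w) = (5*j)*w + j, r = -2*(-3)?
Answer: 12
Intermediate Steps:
r = 6
l(j, w) = j + 5*j*w (l(j, w) = 5*j*w + j = j + 5*j*w)
(l(0, 3) + r)*2 = (0*(1 + 5*3) + 6)*2 = (0*(1 + 15) + 6)*2 = (0*16 + 6)*2 = (0 + 6)*2 = 6*2 = 12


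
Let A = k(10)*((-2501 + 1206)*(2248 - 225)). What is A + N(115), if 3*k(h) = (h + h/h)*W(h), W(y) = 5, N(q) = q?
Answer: -144087830/3 ≈ -4.8029e+7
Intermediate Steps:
k(h) = 5/3 + 5*h/3 (k(h) = ((h + h/h)*5)/3 = ((h + 1)*5)/3 = ((1 + h)*5)/3 = (5 + 5*h)/3 = 5/3 + 5*h/3)
A = -144088175/3 (A = (5/3 + (5/3)*10)*((-2501 + 1206)*(2248 - 225)) = (5/3 + 50/3)*(-1295*2023) = (55/3)*(-2619785) = -144088175/3 ≈ -4.8029e+7)
A + N(115) = -144088175/3 + 115 = -144087830/3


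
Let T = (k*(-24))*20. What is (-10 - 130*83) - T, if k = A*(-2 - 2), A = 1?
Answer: -12720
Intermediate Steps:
k = -4 (k = 1*(-2 - 2) = 1*(-4) = -4)
T = 1920 (T = -4*(-24)*20 = 96*20 = 1920)
(-10 - 130*83) - T = (-10 - 130*83) - 1*1920 = (-10 - 10790) - 1920 = -10800 - 1920 = -12720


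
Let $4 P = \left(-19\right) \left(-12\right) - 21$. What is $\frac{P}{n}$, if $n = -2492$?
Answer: $- \frac{207}{9968} \approx -0.020766$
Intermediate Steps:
$P = \frac{207}{4}$ ($P = \frac{\left(-19\right) \left(-12\right) - 21}{4} = \frac{228 - 21}{4} = \frac{1}{4} \cdot 207 = \frac{207}{4} \approx 51.75$)
$\frac{P}{n} = \frac{207}{4 \left(-2492\right)} = \frac{207}{4} \left(- \frac{1}{2492}\right) = - \frac{207}{9968}$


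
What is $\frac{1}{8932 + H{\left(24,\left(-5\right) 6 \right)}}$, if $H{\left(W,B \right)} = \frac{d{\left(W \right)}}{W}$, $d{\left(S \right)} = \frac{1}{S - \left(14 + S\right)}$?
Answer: $\frac{336}{3001151} \approx 0.00011196$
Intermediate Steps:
$d{\left(S \right)} = - \frac{1}{14}$ ($d{\left(S \right)} = \frac{1}{-14} = - \frac{1}{14}$)
$H{\left(W,B \right)} = - \frac{1}{14 W}$
$\frac{1}{8932 + H{\left(24,\left(-5\right) 6 \right)}} = \frac{1}{8932 - \frac{1}{14 \cdot 24}} = \frac{1}{8932 - \frac{1}{336}} = \frac{1}{\frac{3001151}{336}} = \frac{336}{3001151}$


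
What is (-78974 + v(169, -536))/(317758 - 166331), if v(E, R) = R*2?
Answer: -80046/151427 ≈ -0.52861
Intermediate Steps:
v(E, R) = 2*R
(-78974 + v(169, -536))/(317758 - 166331) = (-78974 + 2*(-536))/(317758 - 166331) = (-78974 - 1072)/151427 = -80046*1/151427 = -80046/151427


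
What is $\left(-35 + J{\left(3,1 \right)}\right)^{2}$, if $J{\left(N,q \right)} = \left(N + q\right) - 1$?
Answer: $1024$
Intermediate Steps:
$J{\left(N,q \right)} = -1 + N + q$
$\left(-35 + J{\left(3,1 \right)}\right)^{2} = \left(-35 + \left(-1 + 3 + 1\right)\right)^{2} = \left(-35 + 3\right)^{2} = \left(-32\right)^{2} = 1024$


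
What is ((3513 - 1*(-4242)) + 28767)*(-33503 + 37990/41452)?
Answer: -12679784345763/10363 ≈ -1.2236e+9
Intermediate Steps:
((3513 - 1*(-4242)) + 28767)*(-33503 + 37990/41452) = ((3513 + 4242) + 28767)*(-33503 + 37990*(1/41452)) = (7755 + 28767)*(-33503 + 18995/20726) = 36522*(-694364183/20726) = -12679784345763/10363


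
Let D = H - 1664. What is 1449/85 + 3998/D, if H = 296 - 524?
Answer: 1200839/80410 ≈ 14.934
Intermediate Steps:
H = -228
D = -1892 (D = -228 - 1664 = -1892)
1449/85 + 3998/D = 1449/85 + 3998/(-1892) = 1449*(1/85) + 3998*(-1/1892) = 1449/85 - 1999/946 = 1200839/80410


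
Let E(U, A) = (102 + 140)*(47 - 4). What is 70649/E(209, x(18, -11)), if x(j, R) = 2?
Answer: 1643/242 ≈ 6.7893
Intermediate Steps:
E(U, A) = 10406 (E(U, A) = 242*43 = 10406)
70649/E(209, x(18, -11)) = 70649/10406 = 70649*(1/10406) = 1643/242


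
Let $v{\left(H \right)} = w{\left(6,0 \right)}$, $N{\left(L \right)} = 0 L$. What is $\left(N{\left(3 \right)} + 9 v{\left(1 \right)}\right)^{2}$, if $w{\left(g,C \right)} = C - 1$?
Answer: $81$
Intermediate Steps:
$w{\left(g,C \right)} = -1 + C$
$N{\left(L \right)} = 0$
$v{\left(H \right)} = -1$ ($v{\left(H \right)} = -1 + 0 = -1$)
$\left(N{\left(3 \right)} + 9 v{\left(1 \right)}\right)^{2} = \left(0 + 9 \left(-1\right)\right)^{2} = \left(0 - 9\right)^{2} = \left(-9\right)^{2} = 81$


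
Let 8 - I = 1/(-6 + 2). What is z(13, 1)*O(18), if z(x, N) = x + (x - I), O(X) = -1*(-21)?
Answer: 1491/4 ≈ 372.75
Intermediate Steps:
O(X) = 21
I = 33/4 (I = 8 - 1/(-6 + 2) = 8 - 1/(-4) = 8 - 1*(-¼) = 8 + ¼ = 33/4 ≈ 8.2500)
z(x, N) = -33/4 + 2*x (z(x, N) = x + (x - 1*33/4) = x + (x - 33/4) = x + (-33/4 + x) = -33/4 + 2*x)
z(13, 1)*O(18) = (-33/4 + 2*13)*21 = (-33/4 + 26)*21 = (71/4)*21 = 1491/4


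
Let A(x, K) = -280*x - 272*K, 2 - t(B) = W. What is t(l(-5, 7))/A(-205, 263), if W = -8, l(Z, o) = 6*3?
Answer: -5/7068 ≈ -0.00070741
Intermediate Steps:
l(Z, o) = 18
t(B) = 10 (t(B) = 2 - 1*(-8) = 2 + 8 = 10)
t(l(-5, 7))/A(-205, 263) = 10/(-280*(-205) - 272*263) = 10/(57400 - 71536) = 10/(-14136) = 10*(-1/14136) = -5/7068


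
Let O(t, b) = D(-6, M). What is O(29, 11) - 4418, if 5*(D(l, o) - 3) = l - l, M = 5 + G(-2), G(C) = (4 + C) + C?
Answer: -4415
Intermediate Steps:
G(C) = 4 + 2*C
M = 5 (M = 5 + (4 + 2*(-2)) = 5 + (4 - 4) = 5 + 0 = 5)
D(l, o) = 3 (D(l, o) = 3 + (l - l)/5 = 3 + (1/5)*0 = 3 + 0 = 3)
O(t, b) = 3
O(29, 11) - 4418 = 3 - 4418 = -4415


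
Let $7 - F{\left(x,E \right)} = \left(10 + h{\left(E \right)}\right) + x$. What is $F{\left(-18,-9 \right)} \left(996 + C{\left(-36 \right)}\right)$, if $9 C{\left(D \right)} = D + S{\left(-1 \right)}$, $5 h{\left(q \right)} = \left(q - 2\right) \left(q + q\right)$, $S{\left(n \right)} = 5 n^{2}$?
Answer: $- \frac{366253}{15} \approx -24417.0$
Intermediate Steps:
$h{\left(q \right)} = \frac{2 q \left(-2 + q\right)}{5}$ ($h{\left(q \right)} = \frac{\left(q - 2\right) \left(q + q\right)}{5} = \frac{\left(-2 + q\right) 2 q}{5} = \frac{2 q \left(-2 + q\right)}{5}$)
$F{\left(x,E \right)} = -3 - x - \frac{2 E \left(-2 + E\right)}{5}$ ($F{\left(x,E \right)} = 7 - \left(\left(10 + \frac{2 E \left(-2 + E\right)}{5}\right) + x\right) = 7 - \left(10 + x + \frac{2 E \left(-2 + E\right)}{5}\right) = -3 - x - \frac{2 E \left(-2 + E\right)}{5}$)
$C{\left(D \right)} = \frac{5}{9} + \frac{D}{9}$ ($C{\left(D \right)} = \frac{D + 5 \left(-1\right)^{2}}{9} = \frac{D + 5 \cdot 1}{9} = \frac{D + 5}{9} = \frac{5 + D}{9} = \frac{5}{9} + \frac{D}{9}$)
$F{\left(-18,-9 \right)} \left(996 + C{\left(-36 \right)}\right) = \left(-3 - -18 - - \frac{18 \left(-2 - 9\right)}{5}\right) \left(996 + \left(\frac{5}{9} + \frac{1}{9} \left(-36\right)\right)\right) = \left(-3 + 18 - \left(- \frac{18}{5}\right) \left(-11\right)\right) \left(996 + \left(\frac{5}{9} - 4\right)\right) = \left(-3 + 18 - \frac{198}{5}\right) \left(996 - \frac{31}{9}\right) = \left(- \frac{123}{5}\right) \frac{8933}{9} = - \frac{366253}{15}$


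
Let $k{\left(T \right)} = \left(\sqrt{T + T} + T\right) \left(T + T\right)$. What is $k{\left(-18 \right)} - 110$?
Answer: $538 - 216 i \approx 538.0 - 216.0 i$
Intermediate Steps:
$k{\left(T \right)} = 2 T \left(T + \sqrt{2} \sqrt{T}\right)$ ($k{\left(T \right)} = \left(\sqrt{2 T} + T\right) 2 T = \left(\sqrt{2} \sqrt{T} + T\right) 2 T = \left(T + \sqrt{2} \sqrt{T}\right) 2 T = 2 T \left(T + \sqrt{2} \sqrt{T}\right)$)
$k{\left(-18 \right)} - 110 = \left(2 \left(-18\right)^{2} + 2 \sqrt{2} \left(-18\right)^{\frac{3}{2}}\right) - 110 = \left(2 \cdot 324 + 2 \sqrt{2} \left(- 54 i \sqrt{2}\right)\right) - 110 = \left(648 - 216 i\right) - 110 = 538 - 216 i$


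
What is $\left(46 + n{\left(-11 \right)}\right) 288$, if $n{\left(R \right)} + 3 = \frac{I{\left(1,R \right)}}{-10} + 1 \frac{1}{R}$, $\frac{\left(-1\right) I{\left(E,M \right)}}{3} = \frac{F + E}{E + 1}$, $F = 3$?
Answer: $\frac{689184}{55} \approx 12531.0$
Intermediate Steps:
$I{\left(E,M \right)} = - \frac{3 \left(3 + E\right)}{1 + E}$ ($I{\left(E,M \right)} = - 3 \frac{3 + E}{E + 1} = - 3 \frac{3 + E}{1 + E} = - \frac{3 \left(3 + E\right)}{1 + E}$)
$n{\left(R \right)} = - \frac{12}{5} + \frac{1}{R}$ ($n{\left(R \right)} = -3 + \left(\frac{3 \frac{1}{1 + 1} \left(-3 - 1\right)}{-10} + 1 \frac{1}{R}\right) = -3 + \left(\frac{3 \left(-3 - 1\right)}{2} \left(- \frac{1}{10}\right) + \frac{1}{R}\right) = -3 + \left(3 \cdot \frac{1}{2} \left(-4\right) \left(- \frac{1}{10}\right) + \frac{1}{R}\right) = -3 + \left(\left(-6\right) \left(- \frac{1}{10}\right) + \frac{1}{R}\right) = -3 + \left(\frac{3}{5} + \frac{1}{R}\right) = - \frac{12}{5} + \frac{1}{R}$)
$\left(46 + n{\left(-11 \right)}\right) 288 = \left(46 - \left(\frac{12}{5} - \frac{1}{-11}\right)\right) 288 = \left(46 - \frac{137}{55}\right) 288 = \frac{2393}{55} \cdot 288 = \frac{689184}{55}$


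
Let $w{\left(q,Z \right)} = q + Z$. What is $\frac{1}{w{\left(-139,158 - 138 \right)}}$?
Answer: $- \frac{1}{119} \approx -0.0084034$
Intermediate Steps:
$w{\left(q,Z \right)} = Z + q$
$\frac{1}{w{\left(-139,158 - 138 \right)}} = \frac{1}{\left(158 - 138\right) - 139} = \frac{1}{20 - 139} = \frac{1}{-119} = - \frac{1}{119}$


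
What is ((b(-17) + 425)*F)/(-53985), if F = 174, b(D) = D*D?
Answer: -41412/17995 ≈ -2.3013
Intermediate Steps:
b(D) = D**2
((b(-17) + 425)*F)/(-53985) = (((-17)**2 + 425)*174)/(-53985) = ((289 + 425)*174)*(-1/53985) = (714*174)*(-1/53985) = 124236*(-1/53985) = -41412/17995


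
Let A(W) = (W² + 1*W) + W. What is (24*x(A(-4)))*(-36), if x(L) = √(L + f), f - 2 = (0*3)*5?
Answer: -864*√10 ≈ -2732.2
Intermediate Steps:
f = 2 (f = 2 + (0*3)*5 = 2 + 0*5 = 2 + 0 = 2)
A(W) = W² + 2*W (A(W) = (W² + W) + W = (W + W²) + W = W² + 2*W)
x(L) = √(2 + L) (x(L) = √(L + 2) = √(2 + L))
(24*x(A(-4)))*(-36) = (24*√(2 - 4*(2 - 4)))*(-36) = (24*√(2 - 4*(-2)))*(-36) = (24*√(2 + 8))*(-36) = (24*√10)*(-36) = -864*√10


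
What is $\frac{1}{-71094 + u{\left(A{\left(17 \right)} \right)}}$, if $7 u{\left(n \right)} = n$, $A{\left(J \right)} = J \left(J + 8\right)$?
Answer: $- \frac{7}{497233} \approx -1.4078 \cdot 10^{-5}$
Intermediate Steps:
$A{\left(J \right)} = J \left(8 + J\right)$
$u{\left(n \right)} = \frac{n}{7}$
$\frac{1}{-71094 + u{\left(A{\left(17 \right)} \right)}} = \frac{1}{-71094 + \frac{17 \left(8 + 17\right)}{7}} = \frac{1}{-71094 + \frac{17 \cdot 25}{7}} = \frac{1}{-71094 + \frac{1}{7} \cdot 425} = \frac{1}{-71094 + \frac{425}{7}} = \frac{1}{- \frac{497233}{7}} = - \frac{7}{497233}$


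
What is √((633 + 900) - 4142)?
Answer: I*√2609 ≈ 51.078*I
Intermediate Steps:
√((633 + 900) - 4142) = √(1533 - 4142) = √(-2609) = I*√2609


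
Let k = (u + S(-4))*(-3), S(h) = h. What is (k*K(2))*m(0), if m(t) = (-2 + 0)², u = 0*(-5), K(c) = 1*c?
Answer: 96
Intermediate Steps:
K(c) = c
u = 0
m(t) = 4 (m(t) = (-2)² = 4)
k = 12 (k = (0 - 4)*(-3) = -4*(-3) = 12)
(k*K(2))*m(0) = (12*2)*4 = 24*4 = 96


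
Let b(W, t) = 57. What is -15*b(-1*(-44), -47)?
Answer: -855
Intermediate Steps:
-15*b(-1*(-44), -47) = -15*57 = -855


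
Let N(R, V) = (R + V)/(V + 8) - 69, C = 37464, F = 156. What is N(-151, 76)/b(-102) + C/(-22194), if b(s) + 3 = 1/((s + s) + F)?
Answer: 80529656/3754485 ≈ 21.449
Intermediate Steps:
b(s) = -3 + 1/(156 + 2*s) (b(s) = -3 + 1/((s + s) + 156) = -3 + 1/(2*s + 156) = -3 + 1/(156 + 2*s))
N(R, V) = -69 + (R + V)/(8 + V) (N(R, V) = (R + V)/(8 + V) - 69 = -69 + (R + V)/(8 + V))
N(-151, 76)/b(-102) + C/(-22194) = ((-552 - 151 - 68*76)/(8 + 76))/(((-467 - 6*(-102))/(2*(78 - 102)))) + 37464/(-22194) = ((-552 - 151 - 5168)/84)/(((½)*(-467 + 612)/(-24))) + 37464*(-1/22194) = ((1/84)*(-5871))/(((½)*(-1/24)*145)) - 6244/3699 = -1957/(28*(-145/48)) - 6244/3699 = -1957/28*(-48/145) - 6244/3699 = 23484/1015 - 6244/3699 = 80529656/3754485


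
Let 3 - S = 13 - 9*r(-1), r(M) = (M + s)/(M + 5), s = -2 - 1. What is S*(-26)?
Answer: 494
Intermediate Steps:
s = -3
r(M) = (-3 + M)/(5 + M) (r(M) = (M - 3)/(M + 5) = (-3 + M)/(5 + M))
S = -19 (S = 3 - (13 - 9*(-3 - 1)/(5 - 1)) = 3 - (13 - 9*(-4)/4) = 3 - (13 - 9*(-1)) = 3 - (13 + 9) = 3 - 1*22 = 3 - 22 = -19)
S*(-26) = -19*(-26) = 494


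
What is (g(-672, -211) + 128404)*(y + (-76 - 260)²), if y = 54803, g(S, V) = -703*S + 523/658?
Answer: 9471162368431/94 ≈ 1.0076e+11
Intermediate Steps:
g(S, V) = 523/658 - 703*S (g(S, V) = -703*S + 523*(1/658) = -703*S + 523/658 = 523/658 - 703*S)
(g(-672, -211) + 128404)*(y + (-76 - 260)²) = ((523/658 - 703*(-672)) + 128404)*(54803 + (-76 - 260)²) = ((523/658 + 472416) + 128404)*(54803 + (-336)²) = (310850251/658 + 128404)*(54803 + 112896) = (395340083/658)*167699 = 9471162368431/94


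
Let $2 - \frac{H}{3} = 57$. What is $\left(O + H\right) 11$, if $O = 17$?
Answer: $-1628$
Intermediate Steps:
$H = -165$ ($H = 6 - 171 = -165$)
$\left(O + H\right) 11 = \left(17 - 165\right) 11 = \left(-148\right) 11 = -1628$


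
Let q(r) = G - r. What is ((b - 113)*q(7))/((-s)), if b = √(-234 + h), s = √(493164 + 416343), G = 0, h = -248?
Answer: 7*√909507*(-113 + I*√482)/909507 ≈ -0.82942 + 0.16115*I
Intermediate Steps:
s = √909507 ≈ 953.68
q(r) = -r (q(r) = 0 - r = -r)
b = I*√482 (b = √(-234 - 248) = √(-482) = I*√482 ≈ 21.954*I)
((b - 113)*q(7))/((-s)) = ((I*√482 - 113)*(-1*7))/((-√909507)) = ((-113 + I*√482)*(-7))*(-√909507/909507) = (791 - 7*I*√482)*(-√909507/909507) = -√909507*(791 - 7*I*√482)/909507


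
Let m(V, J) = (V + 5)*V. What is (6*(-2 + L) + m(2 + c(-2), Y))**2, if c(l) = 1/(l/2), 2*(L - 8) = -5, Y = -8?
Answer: 729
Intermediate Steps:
L = 11/2 (L = 8 + (1/2)*(-5) = 8 - 5/2 = 11/2 ≈ 5.5000)
c(l) = 2/l (c(l) = 1/(l*(1/2)) = 1/(l/2) = 2/l)
m(V, J) = V*(5 + V) (m(V, J) = (5 + V)*V = V*(5 + V))
(6*(-2 + L) + m(2 + c(-2), Y))**2 = (6*(-2 + 11/2) + (2 + 2/(-2))*(5 + (2 + 2/(-2))))**2 = (6*(7/2) + (2 + 2*(-1/2))*(5 + (2 + 2*(-1/2))))**2 = (21 + (2 - 1)*(5 + (2 - 1)))**2 = (21 + 1*(5 + 1))**2 = (21 + 1*6)**2 = (21 + 6)**2 = 27**2 = 729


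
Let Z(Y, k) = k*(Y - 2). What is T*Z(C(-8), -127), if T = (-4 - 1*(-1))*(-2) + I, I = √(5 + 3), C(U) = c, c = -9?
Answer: 8382 + 2794*√2 ≈ 12333.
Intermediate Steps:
C(U) = -9
I = 2*√2 (I = √8 = 2*√2 ≈ 2.8284)
Z(Y, k) = k*(-2 + Y)
T = 6 + 2*√2 (T = (-4 - 1*(-1))*(-2) + 2*√2 = (-4 + 1)*(-2) + 2*√2 = -3*(-2) + 2*√2 = 6 + 2*√2 ≈ 8.8284)
T*Z(C(-8), -127) = (6 + 2*√2)*(-127*(-2 - 9)) = (6 + 2*√2)*(-127*(-11)) = (6 + 2*√2)*1397 = 8382 + 2794*√2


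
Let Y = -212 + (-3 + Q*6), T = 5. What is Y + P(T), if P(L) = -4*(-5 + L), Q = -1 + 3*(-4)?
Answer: -293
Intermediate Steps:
Q = -13 (Q = -1 - 12 = -13)
P(L) = 20 - 4*L
Y = -293 (Y = -212 + (-3 - 13*6) = -212 + (-3 - 78) = -212 - 81 = -293)
Y + P(T) = -293 + (20 - 4*5) = -293 + (20 - 20) = -293 + 0 = -293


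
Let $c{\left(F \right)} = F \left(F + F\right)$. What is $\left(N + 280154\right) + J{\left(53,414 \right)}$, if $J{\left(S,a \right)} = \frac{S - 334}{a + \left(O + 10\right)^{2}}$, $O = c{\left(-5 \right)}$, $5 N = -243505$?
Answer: $\frac{929052061}{4014} \approx 2.3145 \cdot 10^{5}$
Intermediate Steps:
$N = -48701$ ($N = \frac{1}{5} \left(-243505\right) = -48701$)
$c{\left(F \right)} = 2 F^{2}$ ($c{\left(F \right)} = F 2 F = 2 F^{2}$)
$O = 50$ ($O = 2 \left(-5\right)^{2} = 2 \cdot 25 = 50$)
$J{\left(S,a \right)} = \frac{-334 + S}{3600 + a}$ ($J{\left(S,a \right)} = \frac{S - 334}{a + \left(50 + 10\right)^{2}} = \frac{-334 + S}{a + 60^{2}} = \frac{-334 + S}{a + 3600} = \frac{-334 + S}{3600 + a}$)
$\left(N + 280154\right) + J{\left(53,414 \right)} = \left(-48701 + 280154\right) + \frac{-334 + 53}{3600 + 414} = 231453 + \frac{1}{4014} \left(-281\right) = 231453 - \frac{281}{4014} = \frac{929052061}{4014}$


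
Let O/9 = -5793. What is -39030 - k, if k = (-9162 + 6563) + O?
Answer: 15706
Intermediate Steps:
O = -52137 (O = 9*(-5793) = -52137)
k = -54736 (k = (-9162 + 6563) - 52137 = -2599 - 52137 = -54736)
-39030 - k = -39030 - 1*(-54736) = -39030 + 54736 = 15706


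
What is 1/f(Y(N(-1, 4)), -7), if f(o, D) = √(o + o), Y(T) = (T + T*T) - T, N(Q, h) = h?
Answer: √2/8 ≈ 0.17678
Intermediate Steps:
Y(T) = T² (Y(T) = (T + T²) - T = T²)
f(o, D) = √2*√o (f(o, D) = √(2*o) = √2*√o)
1/f(Y(N(-1, 4)), -7) = 1/(√2*√(4²)) = 1/(√2*√16) = 1/(√2*4) = 1/(4*√2) = √2/8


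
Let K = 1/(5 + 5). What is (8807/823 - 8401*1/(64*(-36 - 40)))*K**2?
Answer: 49751271/400307200 ≈ 0.12428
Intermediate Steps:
K = 1/10 ≈ 0.10000
(8807/823 - 8401*1/(64*(-36 - 40)))*K**2 = (8807/823 - 8401*1/(64*(-36 - 40)))*(1/10)**2 = (8807*(1/823) - 8401/((-76*64)))*(1/100) = (8807/823 - 8401/(-4864))*(1/100) = (8807/823 - 8401*(-1/4864))*(1/100) = (8807/823 + 8401/4864)*(1/100) = (49751271/4003072)*(1/100) = 49751271/400307200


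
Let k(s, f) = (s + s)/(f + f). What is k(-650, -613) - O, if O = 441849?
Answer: -270852787/613 ≈ -4.4185e+5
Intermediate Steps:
k(s, f) = s/f (k(s, f) = (2*s)/((2*f)) = (2*s)*(1/(2*f)) = s/f)
k(-650, -613) - O = -650/(-613) - 1*441849 = -650*(-1/613) - 441849 = 650/613 - 441849 = -270852787/613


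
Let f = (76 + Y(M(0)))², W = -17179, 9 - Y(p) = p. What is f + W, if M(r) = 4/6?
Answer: -90602/9 ≈ -10067.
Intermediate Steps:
M(r) = ⅔ (M(r) = 4*(⅙) = ⅔)
Y(p) = 9 - p
f = 64009/9 (f = (76 + (9 - 1*⅔))² = (76 + (9 - ⅔))² = (76 + 25/3)² = (253/3)² = 64009/9 ≈ 7112.1)
f + W = 64009/9 - 17179 = -90602/9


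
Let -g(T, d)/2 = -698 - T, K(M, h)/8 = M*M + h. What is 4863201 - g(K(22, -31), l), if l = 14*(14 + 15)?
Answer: 4854557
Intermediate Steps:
l = 406 (l = 14*29 = 406)
K(M, h) = 8*h + 8*M² (K(M, h) = 8*(M*M + h) = 8*(M² + h) = 8*(h + M²) = 8*h + 8*M²)
g(T, d) = 1396 + 2*T (g(T, d) = -2*(-698 - T) = 1396 + 2*T)
4863201 - g(K(22, -31), l) = 4863201 - (1396 + 2*(8*(-31) + 8*22²)) = 4863201 - (1396 + 2*(-248 + 8*484)) = 4863201 - (1396 + 2*(-248 + 3872)) = 4863201 - (1396 + 2*3624) = 4863201 - (1396 + 7248) = 4863201 - 1*8644 = 4863201 - 8644 = 4854557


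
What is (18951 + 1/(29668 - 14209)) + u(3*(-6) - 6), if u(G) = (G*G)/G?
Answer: 292592494/15459 ≈ 18927.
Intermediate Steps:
u(G) = G (u(G) = G**2/G = G)
(18951 + 1/(29668 - 14209)) + u(3*(-6) - 6) = (18951 + 1/(29668 - 14209)) + (3*(-6) - 6) = (18951 + 1/15459) + (-18 - 6) = (18951 + 1/15459) - 24 = 292963510/15459 - 24 = 292592494/15459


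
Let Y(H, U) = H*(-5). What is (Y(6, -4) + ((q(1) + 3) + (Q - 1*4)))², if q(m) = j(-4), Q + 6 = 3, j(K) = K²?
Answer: 324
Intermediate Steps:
Y(H, U) = -5*H
Q = -3 (Q = -6 + 3 = -3)
q(m) = 16 (q(m) = (-4)² = 16)
(Y(6, -4) + ((q(1) + 3) + (Q - 1*4)))² = (-5*6 + ((16 + 3) + (-3 - 1*4)))² = (-30 + (19 + (-3 - 4)))² = (-30 + (19 - 7))² = (-30 + 12)² = (-18)² = 324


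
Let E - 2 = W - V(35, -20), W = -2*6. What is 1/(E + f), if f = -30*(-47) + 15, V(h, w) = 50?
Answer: 1/1365 ≈ 0.00073260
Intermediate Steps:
W = -12
f = 1425 (f = 1410 + 15 = 1425)
E = -60 (E = 2 + (-12 - 1*50) = 2 + (-12 - 50) = 2 - 62 = -60)
1/(E + f) = 1/(-60 + 1425) = 1/1365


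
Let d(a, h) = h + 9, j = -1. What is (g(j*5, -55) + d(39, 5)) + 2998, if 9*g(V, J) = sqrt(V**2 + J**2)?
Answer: 3012 + 5*sqrt(122)/9 ≈ 3018.1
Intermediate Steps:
d(a, h) = 9 + h
g(V, J) = sqrt(J**2 + V**2)/9 (g(V, J) = sqrt(V**2 + J**2)/9 = sqrt(J**2 + V**2)/9)
(g(j*5, -55) + d(39, 5)) + 2998 = (sqrt((-55)**2 + (-1*5)**2)/9 + (9 + 5)) + 2998 = (sqrt(3025 + (-5)**2)/9 + 14) + 2998 = (sqrt(3025 + 25)/9 + 14) + 2998 = (sqrt(3050)/9 + 14) + 2998 = ((5*sqrt(122))/9 + 14) + 2998 = (5*sqrt(122)/9 + 14) + 2998 = (14 + 5*sqrt(122)/9) + 2998 = 3012 + 5*sqrt(122)/9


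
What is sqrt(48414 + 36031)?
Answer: sqrt(84445) ≈ 290.59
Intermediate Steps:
sqrt(48414 + 36031) = sqrt(84445)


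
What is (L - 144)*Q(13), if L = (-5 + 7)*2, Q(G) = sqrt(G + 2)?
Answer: -140*sqrt(15) ≈ -542.22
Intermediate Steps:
Q(G) = sqrt(2 + G)
L = 4 (L = 2*2 = 4)
(L - 144)*Q(13) = (4 - 144)*sqrt(2 + 13) = -140*sqrt(15)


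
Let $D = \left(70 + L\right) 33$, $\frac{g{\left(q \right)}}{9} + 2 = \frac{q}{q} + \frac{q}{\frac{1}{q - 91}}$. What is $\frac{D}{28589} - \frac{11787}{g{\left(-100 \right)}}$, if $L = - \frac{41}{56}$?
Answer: $\frac{94922813}{8339234568} \approx 0.011383$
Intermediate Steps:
$L = - \frac{41}{56}$ ($L = \left(-41\right) \frac{1}{56} = - \frac{41}{56} \approx -0.73214$)
$g{\left(q \right)} = -9 + 9 q \left(-91 + q\right)$ ($g{\left(q \right)} = -18 + 9 \left(\frac{q}{q} + \frac{q}{\frac{1}{q - 91}}\right) = -18 + 9 \left(1 + \frac{q}{\frac{1}{-91 + q}}\right) = -18 + 9 \left(1 + q \left(-91 + q\right)\right) = -18 + \left(9 + 9 q \left(-91 + q\right)\right) = -9 + 9 q \left(-91 + q\right)$)
$D = \frac{128007}{56}$ ($D = \left(70 - \frac{41}{56}\right) 33 = \frac{3879}{56} \cdot 33 = \frac{128007}{56} \approx 2285.8$)
$\frac{D}{28589} - \frac{11787}{g{\left(-100 \right)}} = \frac{128007}{56 \cdot 28589} - \frac{11787}{-9 - -81900 + 9 \left(-100\right)^{2}} = \frac{128007}{56} \cdot \frac{1}{28589} - \frac{11787}{-9 + 81900 + 9 \cdot 10000} = \frac{11637}{145544} - \frac{11787}{-9 + 81900 + 90000} = \frac{11637}{145544} - \frac{11787}{171891} = \frac{11637}{145544} - \frac{3929}{57297} = \frac{94922813}{8339234568}$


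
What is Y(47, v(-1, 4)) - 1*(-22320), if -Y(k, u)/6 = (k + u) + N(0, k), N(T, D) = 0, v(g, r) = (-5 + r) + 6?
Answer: 22008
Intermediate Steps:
v(g, r) = 1 + r
Y(k, u) = -6*k - 6*u (Y(k, u) = -6*((k + u) + 0) = -6*(k + u) = -6*k - 6*u)
Y(47, v(-1, 4)) - 1*(-22320) = (-6*47 - 6*(1 + 4)) - 1*(-22320) = (-282 - 6*5) + 22320 = (-282 - 30) + 22320 = -312 + 22320 = 22008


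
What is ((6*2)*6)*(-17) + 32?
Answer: -1192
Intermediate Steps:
((6*2)*6)*(-17) + 32 = (12*6)*(-17) + 32 = 72*(-17) + 32 = -1224 + 32 = -1192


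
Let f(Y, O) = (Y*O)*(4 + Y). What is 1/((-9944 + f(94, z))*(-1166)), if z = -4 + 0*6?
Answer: 1/54559472 ≈ 1.8329e-8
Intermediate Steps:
z = -4 (z = -4 + 0 = -4)
f(Y, O) = O*Y*(4 + Y) (f(Y, O) = (O*Y)*(4 + Y) = O*Y*(4 + Y))
1/((-9944 + f(94, z))*(-1166)) = 1/(-9944 - 4*94*(4 + 94)*(-1166)) = -1/1166/(-9944 - 4*94*98) = -1/1166/(-9944 - 36848) = -1/1166/(-46792) = -1/46792*(-1/1166) = 1/54559472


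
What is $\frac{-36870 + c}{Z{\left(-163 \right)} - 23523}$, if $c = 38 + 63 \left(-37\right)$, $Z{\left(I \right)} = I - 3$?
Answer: $\frac{39163}{23689} \approx 1.6532$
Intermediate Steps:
$Z{\left(I \right)} = -3 + I$
$c = -2293$ ($c = 38 - 2331 = -2293$)
$\frac{-36870 + c}{Z{\left(-163 \right)} - 23523} = \frac{-36870 - 2293}{\left(-3 - 163\right) - 23523} = - \frac{39163}{-166 - 23523} = - \frac{39163}{-23689} = \left(-39163\right) \left(- \frac{1}{23689}\right) = \frac{39163}{23689}$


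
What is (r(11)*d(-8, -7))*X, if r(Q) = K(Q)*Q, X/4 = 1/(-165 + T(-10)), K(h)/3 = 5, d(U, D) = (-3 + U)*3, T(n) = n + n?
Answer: 4356/37 ≈ 117.73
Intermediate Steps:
T(n) = 2*n
d(U, D) = -9 + 3*U
K(h) = 15 (K(h) = 3*5 = 15)
X = -4/185 (X = 4/(-165 + 2*(-10)) = 4/(-165 - 20) = 4/(-185) = 4*(-1/185) = -4/185 ≈ -0.021622)
r(Q) = 15*Q
(r(11)*d(-8, -7))*X = ((15*11)*(-9 + 3*(-8)))*(-4/185) = (165*(-9 - 24))*(-4/185) = (165*(-33))*(-4/185) = -5445*(-4/185) = 4356/37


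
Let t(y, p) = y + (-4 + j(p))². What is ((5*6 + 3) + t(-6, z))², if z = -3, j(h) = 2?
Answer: 961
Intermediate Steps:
t(y, p) = 4 + y (t(y, p) = y + (-4 + 2)² = y + (-2)² = y + 4 = 4 + y)
((5*6 + 3) + t(-6, z))² = ((5*6 + 3) + (4 - 6))² = ((30 + 3) - 2)² = (33 - 2)² = 31² = 961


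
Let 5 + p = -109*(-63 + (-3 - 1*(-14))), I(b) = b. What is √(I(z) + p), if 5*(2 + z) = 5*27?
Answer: 6*√158 ≈ 75.419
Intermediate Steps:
z = 25 (z = -2 + (5*27)/5 = -2 + (⅕)*135 = -2 + 27 = 25)
p = 5663 (p = -5 - 109*(-63 + (-3 - 1*(-14))) = -5 - 109*(-63 + (-3 + 14)) = -5 - 109*(-63 + 11) = -5 - 109*(-52) = -5 + 5668 = 5663)
√(I(z) + p) = √(25 + 5663) = √5688 = 6*√158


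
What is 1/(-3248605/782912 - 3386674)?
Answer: -782912/2651470963293 ≈ -2.9527e-7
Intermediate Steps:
1/(-3248605/782912 - 3386674) = 1/(-2651470963293/782912) = -782912/2651470963293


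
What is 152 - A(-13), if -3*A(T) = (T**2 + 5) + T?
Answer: 617/3 ≈ 205.67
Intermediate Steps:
A(T) = -5/3 - T/3 - T**2/3 (A(T) = -((T**2 + 5) + T)/3 = -((5 + T**2) + T)/3 = -(5 + T + T**2)/3 = -5/3 - T/3 - T**2/3)
152 - A(-13) = 152 - (-5/3 - 1/3*(-13) - 1/3*(-13)**2) = 152 - (-5/3 + 13/3 - 1/3*169) = 152 - (-5/3 + 13/3 - 169/3) = 152 - 1*(-161/3) = 152 + 161/3 = 617/3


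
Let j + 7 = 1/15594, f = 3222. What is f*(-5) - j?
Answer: -251110183/15594 ≈ -16103.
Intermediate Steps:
j = -109157/15594 (j = -7 + 1/15594 = -109157/15594 ≈ -6.9999)
f*(-5) - j = 3222*(-5) - 1*(-109157/15594) = -16110 + 109157/15594 = -251110183/15594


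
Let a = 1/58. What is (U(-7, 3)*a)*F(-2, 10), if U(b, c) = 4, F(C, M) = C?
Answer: -4/29 ≈ -0.13793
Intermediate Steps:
a = 1/58 ≈ 0.017241
(U(-7, 3)*a)*F(-2, 10) = (4*(1/58))*(-2) = (2/29)*(-2) = -4/29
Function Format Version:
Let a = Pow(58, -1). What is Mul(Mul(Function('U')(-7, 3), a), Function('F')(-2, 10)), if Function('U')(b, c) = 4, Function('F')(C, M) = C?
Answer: Rational(-4, 29) ≈ -0.13793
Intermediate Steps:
a = Rational(1, 58) ≈ 0.017241
Mul(Mul(Function('U')(-7, 3), a), Function('F')(-2, 10)) = Mul(Mul(4, Rational(1, 58)), -2) = Mul(Rational(2, 29), -2) = Rational(-4, 29)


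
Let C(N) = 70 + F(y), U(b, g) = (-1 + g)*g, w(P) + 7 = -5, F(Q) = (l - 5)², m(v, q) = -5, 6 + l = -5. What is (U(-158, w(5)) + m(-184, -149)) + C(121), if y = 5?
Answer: 477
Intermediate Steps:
l = -11 (l = -6 - 5 = -11)
F(Q) = 256 (F(Q) = (-11 - 5)² = (-16)² = 256)
w(P) = -12 (w(P) = -7 - 5 = -12)
U(b, g) = g*(-1 + g)
C(N) = 326 (C(N) = 70 + 256 = 326)
(U(-158, w(5)) + m(-184, -149)) + C(121) = (-12*(-1 - 12) - 5) + 326 = (-12*(-13) - 5) + 326 = (156 - 5) + 326 = 151 + 326 = 477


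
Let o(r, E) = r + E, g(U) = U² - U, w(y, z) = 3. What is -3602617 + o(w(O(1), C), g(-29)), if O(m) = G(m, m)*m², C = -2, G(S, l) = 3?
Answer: -3601744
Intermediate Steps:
O(m) = 3*m²
o(r, E) = E + r
-3602617 + o(w(O(1), C), g(-29)) = -3602617 + (-29*(-1 - 29) + 3) = -3602617 + (-29*(-30) + 3) = -3602617 + (870 + 3) = -3602617 + 873 = -3601744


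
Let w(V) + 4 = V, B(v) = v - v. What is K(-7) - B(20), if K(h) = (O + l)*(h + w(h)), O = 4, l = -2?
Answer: -36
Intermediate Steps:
B(v) = 0
w(V) = -4 + V
K(h) = -8 + 4*h (K(h) = (4 - 2)*(h + (-4 + h)) = 2*(-4 + 2*h) = -8 + 4*h)
K(-7) - B(20) = (-8 + 4*(-7)) - 1*0 = (-8 - 28) + 0 = -36 + 0 = -36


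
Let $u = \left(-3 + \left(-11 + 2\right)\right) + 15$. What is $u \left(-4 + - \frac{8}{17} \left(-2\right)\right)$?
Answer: $- \frac{156}{17} \approx -9.1765$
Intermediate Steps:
$u = 3$ ($u = \left(-3 - 9\right) + 15 = -12 + 15 = 3$)
$u \left(-4 + - \frac{8}{17} \left(-2\right)\right) = 3 \left(-4 + - \frac{8}{17} \left(-2\right)\right) = 3 \left(-4 + \left(-8\right) \frac{1}{17} \left(-2\right)\right) = 3 \left(-4 - - \frac{16}{17}\right) = 3 \left(-4 + \frac{16}{17}\right) = 3 \left(- \frac{52}{17}\right) = - \frac{156}{17}$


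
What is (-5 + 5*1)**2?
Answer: 0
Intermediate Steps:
(-5 + 5*1)**2 = (-5 + 5)**2 = 0**2 = 0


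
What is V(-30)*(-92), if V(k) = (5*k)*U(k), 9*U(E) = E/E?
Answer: 4600/3 ≈ 1533.3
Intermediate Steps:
U(E) = 1/9 (U(E) = (E/E)/9 = (1/9)*1 = 1/9)
V(k) = 5*k/9 (V(k) = (5*k)*(1/9) = 5*k/9)
V(-30)*(-92) = ((5/9)*(-30))*(-92) = -50/3*(-92) = 4600/3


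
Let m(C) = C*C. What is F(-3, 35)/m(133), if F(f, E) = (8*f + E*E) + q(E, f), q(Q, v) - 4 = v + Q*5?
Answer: 1377/17689 ≈ 0.077845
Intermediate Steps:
q(Q, v) = 4 + v + 5*Q (q(Q, v) = 4 + (v + Q*5) = 4 + (v + 5*Q) = 4 + v + 5*Q)
F(f, E) = 4 + E² + 5*E + 9*f (F(f, E) = (8*f + E*E) + (4 + f + 5*E) = (8*f + E²) + (4 + f + 5*E) = (E² + 8*f) + (4 + f + 5*E) = 4 + E² + 5*E + 9*f)
m(C) = C²
F(-3, 35)/m(133) = (4 + 35² + 5*35 + 9*(-3))/(133²) = (4 + 1225 + 175 - 27)/17689 = 1377*(1/17689) = 1377/17689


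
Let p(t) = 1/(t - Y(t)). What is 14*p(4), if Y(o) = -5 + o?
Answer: 14/5 ≈ 2.8000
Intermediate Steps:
p(t) = ⅕ (p(t) = 1/(t - (-5 + t)) = 1/(t + (5 - t)) = 1/5 = ⅕)
14*p(4) = 14*(⅕) = 14/5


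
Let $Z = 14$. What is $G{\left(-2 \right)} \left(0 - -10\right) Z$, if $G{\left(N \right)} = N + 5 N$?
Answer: $-1680$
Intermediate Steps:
$G{\left(N \right)} = 6 N$
$G{\left(-2 \right)} \left(0 - -10\right) Z = 6 \left(-2\right) \left(0 - -10\right) 14 = - 12 \left(0 + 10\right) 14 = \left(-12\right) 10 \cdot 14 = \left(-120\right) 14 = -1680$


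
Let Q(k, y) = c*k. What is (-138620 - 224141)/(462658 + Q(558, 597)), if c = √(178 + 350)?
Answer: -83917139369/106944012386 + 202420638*√33/53472006193 ≈ -0.76294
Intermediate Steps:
c = 4*√33 (c = √528 = 4*√33 ≈ 22.978)
Q(k, y) = 4*k*√33 (Q(k, y) = (4*√33)*k = 4*k*√33)
(-138620 - 224141)/(462658 + Q(558, 597)) = (-138620 - 224141)/(462658 + 4*558*√33) = -362761/(462658 + 2232*√33)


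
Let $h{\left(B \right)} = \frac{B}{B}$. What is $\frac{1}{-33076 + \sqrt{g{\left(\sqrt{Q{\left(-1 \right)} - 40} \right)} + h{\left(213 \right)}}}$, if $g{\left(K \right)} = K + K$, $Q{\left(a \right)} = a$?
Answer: $- \frac{1}{33076 - \sqrt{1 + 2 i \sqrt{41}}} \approx -3.0236 \cdot 10^{-5} - 2.2248 \cdot 10^{-9} i$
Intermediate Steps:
$h{\left(B \right)} = 1$
$g{\left(K \right)} = 2 K$
$\frac{1}{-33076 + \sqrt{g{\left(\sqrt{Q{\left(-1 \right)} - 40} \right)} + h{\left(213 \right)}}} = \frac{1}{-33076 + \sqrt{2 \sqrt{-1 - 40} + 1}} = \frac{1}{-33076 + \sqrt{2 \sqrt{-41} + 1}} = \frac{1}{-33076 + \sqrt{2 i \sqrt{41} + 1}} = \frac{1}{-33076 + \sqrt{1 + 2 i \sqrt{41}}}$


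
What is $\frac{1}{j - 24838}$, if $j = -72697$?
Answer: $- \frac{1}{97535} \approx -1.0253 \cdot 10^{-5}$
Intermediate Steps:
$\frac{1}{j - 24838} = \frac{1}{-72697 - 24838} = \frac{1}{-97535} = - \frac{1}{97535}$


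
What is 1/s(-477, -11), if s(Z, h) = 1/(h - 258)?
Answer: -269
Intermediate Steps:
s(Z, h) = 1/(-258 + h)
1/s(-477, -11) = 1/(1/(-258 - 11)) = 1/(1/(-269)) = 1/(-1/269) = -269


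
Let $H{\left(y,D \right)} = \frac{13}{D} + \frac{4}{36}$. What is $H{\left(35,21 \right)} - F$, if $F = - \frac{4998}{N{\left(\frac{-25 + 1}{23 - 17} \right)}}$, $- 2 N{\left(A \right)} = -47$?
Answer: $\frac{631910}{2961} \approx 213.41$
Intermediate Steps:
$H{\left(y,D \right)} = \frac{1}{9} + \frac{13}{D}$ ($H{\left(y,D \right)} = \frac{13}{D} + 4 \cdot \frac{1}{36} = \frac{13}{D} + \frac{1}{9} = \frac{1}{9} + \frac{13}{D}$)
$N{\left(A \right)} = \frac{47}{2}$ ($N{\left(A \right)} = \left(- \frac{1}{2}\right) \left(-47\right) = \frac{47}{2}$)
$F = - \frac{9996}{47}$ ($F = - \frac{4998}{\frac{47}{2}} = \left(-4998\right) \frac{2}{47} = - \frac{9996}{47} \approx -212.68$)
$H{\left(35,21 \right)} - F = \frac{117 + 21}{9 \cdot 21} - - \frac{9996}{47} = \frac{1}{9} \cdot \frac{1}{21} \cdot 138 + \frac{9996}{47} = \frac{46}{63} + \frac{9996}{47} = \frac{631910}{2961}$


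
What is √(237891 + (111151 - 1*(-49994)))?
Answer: 2*√99759 ≈ 631.69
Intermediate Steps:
√(237891 + (111151 - 1*(-49994))) = √(237891 + (111151 + 49994)) = √(237891 + 161145) = √399036 = 2*√99759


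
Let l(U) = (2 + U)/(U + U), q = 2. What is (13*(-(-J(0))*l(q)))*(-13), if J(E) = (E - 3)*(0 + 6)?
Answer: 3042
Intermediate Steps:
J(E) = -18 + 6*E (J(E) = (-3 + E)*6 = -18 + 6*E)
l(U) = (2 + U)/(2*U) (l(U) = (2 + U)/((2*U)) = (2 + U)*(1/(2*U)) = (2 + U)/(2*U))
(13*(-(-J(0))*l(q)))*(-13) = (13*(-(-(-18 + 6*0))*(½)*(2 + 2)/2))*(-13) = (13*(-(-(-18 + 0))*(½)*(½)*4))*(-13) = (13*(-(-1*(-18))))*(-13) = (13*(-18))*(-13) = -234*(-13) = 3042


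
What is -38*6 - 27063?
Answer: -27291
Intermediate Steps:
-38*6 - 27063 = -228 - 27063 = -27291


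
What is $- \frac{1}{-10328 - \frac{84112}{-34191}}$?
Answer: $\frac{34191}{353040536} \approx 9.6847 \cdot 10^{-5}$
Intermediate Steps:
$- \frac{1}{-10328 - \frac{84112}{-34191}} = - \frac{1}{-10328 - - \frac{84112}{34191}} = - \frac{1}{-10328 + \frac{84112}{34191}} = - \frac{1}{- \frac{353040536}{34191}} = \left(-1\right) \left(- \frac{34191}{353040536}\right) = \frac{34191}{353040536}$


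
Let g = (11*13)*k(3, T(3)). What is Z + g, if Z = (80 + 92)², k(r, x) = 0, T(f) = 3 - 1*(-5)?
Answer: 29584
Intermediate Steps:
T(f) = 8 (T(f) = 3 + 5 = 8)
g = 0 (g = (11*13)*0 = 143*0 = 0)
Z = 29584 (Z = 172² = 29584)
Z + g = 29584 + 0 = 29584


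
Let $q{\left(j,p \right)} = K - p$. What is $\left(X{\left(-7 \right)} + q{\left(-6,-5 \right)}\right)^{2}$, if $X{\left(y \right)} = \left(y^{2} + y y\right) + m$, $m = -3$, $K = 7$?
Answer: $11449$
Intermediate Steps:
$q{\left(j,p \right)} = 7 - p$
$X{\left(y \right)} = -3 + 2 y^{2}$ ($X{\left(y \right)} = \left(y^{2} + y y\right) - 3 = \left(y^{2} + y^{2}\right) - 3 = 2 y^{2} - 3 = -3 + 2 y^{2}$)
$\left(X{\left(-7 \right)} + q{\left(-6,-5 \right)}\right)^{2} = \left(\left(-3 + 2 \left(-7\right)^{2}\right) + \left(7 - -5\right)\right)^{2} = \left(\left(-3 + 2 \cdot 49\right) + \left(7 + 5\right)\right)^{2} = \left(\left(-3 + 98\right) + 12\right)^{2} = \left(95 + 12\right)^{2} = 107^{2} = 11449$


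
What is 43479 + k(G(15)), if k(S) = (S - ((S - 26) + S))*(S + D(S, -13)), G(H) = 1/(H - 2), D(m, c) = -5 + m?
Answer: 7326720/169 ≈ 43353.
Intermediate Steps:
G(H) = 1/(-2 + H)
k(S) = (-5 + 2*S)*(26 - S) (k(S) = (S - ((S - 26) + S))*(S + (-5 + S)) = (S - ((-26 + S) + S))*(-5 + 2*S) = (S - (-26 + 2*S))*(-5 + 2*S) = (S + (26 - 2*S))*(-5 + 2*S) = (26 - S)*(-5 + 2*S) = (-5 + 2*S)*(26 - S))
43479 + k(G(15)) = 43479 + (-130 - 2/(-2 + 15)**2 + 57/(-2 + 15)) = 43479 + (-130 - 2*(1/13)**2 + 57/13) = 43479 + (-130 - 2*(1/13)**2 + 57*(1/13)) = 43479 + (-130 - 2*1/169 + 57/13) = 43479 + (-130 - 2/169 + 57/13) = 43479 - 21231/169 = 7326720/169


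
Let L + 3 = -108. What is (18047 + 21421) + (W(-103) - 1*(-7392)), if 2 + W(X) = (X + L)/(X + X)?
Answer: 4826481/103 ≈ 46859.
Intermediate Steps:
L = -111 (L = -3 - 108 = -111)
W(X) = -2 + (-111 + X)/(2*X) (W(X) = -2 + (X - 111)/(X + X) = -2 + (-111 + X)/((2*X)) = -2 + (-111 + X)*(1/(2*X)) = -2 + (-111 + X)/(2*X))
(18047 + 21421) + (W(-103) - 1*(-7392)) = (18047 + 21421) + ((3/2)*(-37 - 1*(-103))/(-103) - 1*(-7392)) = 39468 + ((3/2)*(-1/103)*(-37 + 103) + 7392) = 39468 + ((3/2)*(-1/103)*66 + 7392) = 39468 + (-99/103 + 7392) = 39468 + 761277/103 = 4826481/103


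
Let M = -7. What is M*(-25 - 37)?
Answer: 434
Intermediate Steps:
M*(-25 - 37) = -7*(-25 - 37) = -7*(-62) = 434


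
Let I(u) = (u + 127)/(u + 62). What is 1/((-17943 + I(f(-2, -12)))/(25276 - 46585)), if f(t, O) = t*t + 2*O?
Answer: 894978/753499 ≈ 1.1878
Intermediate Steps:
f(t, O) = t² + 2*O
I(u) = (127 + u)/(62 + u)
1/((-17943 + I(f(-2, -12)))/(25276 - 46585)) = 1/((-17943 + (127 + ((-2)² + 2*(-12)))/(62 + ((-2)² + 2*(-12))))/(25276 - 46585)) = 1/((-17943 + (127 + (4 - 24))/(62 + (4 - 24)))/(-21309)) = 1/((-17943 + (127 - 20)/(62 - 20))*(-1/21309)) = 1/((-17943 + 107/42)*(-1/21309)) = 1/(-753499/42*(-1/21309)) = 1/(753499/894978) = 894978/753499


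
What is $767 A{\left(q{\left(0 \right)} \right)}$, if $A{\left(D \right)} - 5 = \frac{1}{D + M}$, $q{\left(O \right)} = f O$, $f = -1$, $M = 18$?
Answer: $\frac{69797}{18} \approx 3877.6$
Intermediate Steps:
$q{\left(O \right)} = - O$
$A{\left(D \right)} = 5 + \frac{1}{18 + D}$ ($A{\left(D \right)} = 5 + \frac{1}{D + 18} = 5 + \frac{1}{18 + D}$)
$767 A{\left(q{\left(0 \right)} \right)} = 767 \frac{91 + 5 \left(\left(-1\right) 0\right)}{18 - 0} = 767 \frac{91 + 5 \cdot 0}{18 + 0} = 767 \frac{91 + 0}{18} = 767 \cdot \frac{1}{18} \cdot 91 = 767 \cdot \frac{91}{18} = \frac{69797}{18}$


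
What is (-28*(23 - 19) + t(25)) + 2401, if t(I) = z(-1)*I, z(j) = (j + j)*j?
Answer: 2339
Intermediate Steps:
z(j) = 2*j² (z(j) = (2*j)*j = 2*j²)
t(I) = 2*I (t(I) = (2*(-1)²)*I = (2*1)*I = 2*I)
(-28*(23 - 19) + t(25)) + 2401 = (-28*(23 - 19) + 2*25) + 2401 = (-28*4 + 50) + 2401 = (-112 + 50) + 2401 = -62 + 2401 = 2339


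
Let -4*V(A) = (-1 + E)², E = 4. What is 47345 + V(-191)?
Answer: 189371/4 ≈ 47343.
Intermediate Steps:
V(A) = -9/4 (V(A) = -(-1 + 4)²/4 = -¼*3² = -¼*9 = -9/4)
47345 + V(-191) = 47345 - 9/4 = 189371/4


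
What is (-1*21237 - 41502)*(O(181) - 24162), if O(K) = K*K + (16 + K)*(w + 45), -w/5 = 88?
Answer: 4342542624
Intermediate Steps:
w = -440 (w = -5*88 = -440)
O(K) = -6320 + K² - 395*K (O(K) = K*K + (16 + K)*(-440 + 45) = K² + (16 + K)*(-395) = K² + (-6320 - 395*K) = -6320 + K² - 395*K)
(-1*21237 - 41502)*(O(181) - 24162) = (-1*21237 - 41502)*((-6320 + 181² - 395*181) - 24162) = (-21237 - 41502)*((-6320 + 32761 - 71495) - 24162) = -62739*(-45054 - 24162) = -62739*(-69216) = 4342542624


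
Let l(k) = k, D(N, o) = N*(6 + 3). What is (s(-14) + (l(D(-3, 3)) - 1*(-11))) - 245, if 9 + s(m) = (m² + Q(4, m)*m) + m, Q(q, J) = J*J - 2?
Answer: -2804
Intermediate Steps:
D(N, o) = 9*N (D(N, o) = N*9 = 9*N)
Q(q, J) = -2 + J² (Q(q, J) = J² - 2 = -2 + J²)
s(m) = -9 + m + m² + m*(-2 + m²) (s(m) = -9 + ((m² + (-2 + m²)*m) + m) = -9 + ((m² + m*(-2 + m²)) + m) = -9 + (m + m² + m*(-2 + m²)) = -9 + m + m² + m*(-2 + m²))
(s(-14) + (l(D(-3, 3)) - 1*(-11))) - 245 = ((-9 + (-14)² + (-14)³ - 1*(-14)) + (9*(-3) - 1*(-11))) - 245 = ((-9 + 196 - 2744 + 14) + (-27 + 11)) - 245 = (-2543 - 16) - 245 = -2559 - 245 = -2804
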